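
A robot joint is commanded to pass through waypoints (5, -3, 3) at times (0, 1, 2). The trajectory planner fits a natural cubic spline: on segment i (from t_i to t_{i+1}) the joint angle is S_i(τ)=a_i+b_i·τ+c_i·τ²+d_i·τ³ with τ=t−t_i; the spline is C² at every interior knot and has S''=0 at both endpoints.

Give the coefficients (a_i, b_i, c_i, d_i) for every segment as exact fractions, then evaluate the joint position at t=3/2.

  seg 0: a=5 b=-23/2 c=0 d=7/2
  seg 1: a=-3 b=-1 c=21/2 d=-7/2
S(3/2) = -21/16

Δ: Δ0=-8, Δ1=6
row 1: diag=4, rhs=84; c'=1/4, d'=21
back: M1=21
M: M0=0, M1=21, M2=0
seg 0: a=5, c=M0/2=0, d=(M1−M0)/(6·1)=7/2, b=Δ0−h0·(2M0+M1)/6=-23/2
seg 1: a=-3, c=M1/2=21/2, d=(M2−M1)/(6·1)=-7/2, b=Δ1−h1·(2M1+M2)/6=-1
t_q=3/2 → seg 1, τ=1/2; S=-3+-1·τ+21/2·τ²+-7/2·τ³=-21/16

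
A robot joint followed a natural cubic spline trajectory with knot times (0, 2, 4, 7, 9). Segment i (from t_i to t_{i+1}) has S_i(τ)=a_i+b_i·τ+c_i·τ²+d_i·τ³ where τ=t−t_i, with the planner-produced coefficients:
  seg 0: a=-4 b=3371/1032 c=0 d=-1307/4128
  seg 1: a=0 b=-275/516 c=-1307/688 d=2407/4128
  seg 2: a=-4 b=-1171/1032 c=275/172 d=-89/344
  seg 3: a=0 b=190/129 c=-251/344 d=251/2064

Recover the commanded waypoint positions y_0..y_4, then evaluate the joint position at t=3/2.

y_0=-4 y_1=0 y_2=-4 y_3=0 y_4=1
S(3/2) = -1859/11008

y_0 = S_0(0) = a_0 = -4
y_1 = S_1(0) = a_1 = 0
y_2 = S_2(0) = a_2 = -4
y_3 = S_3(0) = a_3 = 0
y_4 = S_3(2) = 1
t_q=3/2 is in segment 0 (τ=3/2); S_0(τ)=-1859/11008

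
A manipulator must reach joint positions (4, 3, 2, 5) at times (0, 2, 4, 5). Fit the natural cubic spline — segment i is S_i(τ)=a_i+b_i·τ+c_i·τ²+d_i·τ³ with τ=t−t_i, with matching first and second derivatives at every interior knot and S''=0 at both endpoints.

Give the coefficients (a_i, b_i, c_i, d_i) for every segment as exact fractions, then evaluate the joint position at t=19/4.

  seg 0: a=4 b=-2/11 c=0 d=-7/88
  seg 1: a=3 b=-25/22 c=-21/44 d=35/88
  seg 2: a=2 b=19/11 c=21/11 d=-7/11
S(19/4) = 2887/704

Δ: Δ0=-1/2, Δ1=-1/2, Δ2=3
row 1: diag=8, rhs=0; c'=1/4, d'=0
row 2: denom=6−2·1/4=11/2; d'=(21−2·0)/(11/2)=42/11
back: M2=42/11
back: M1=0−1/4·42/11=-21/22
M: M0=0, M1=-21/22, M2=42/11, M3=0
seg 0: a=4, c=M0/2=0, d=(M1−M0)/(6·2)=-7/88, b=Δ0−h0·(2M0+M1)/6=-2/11
seg 1: a=3, c=M1/2=-21/44, d=(M2−M1)/(6·2)=35/88, b=Δ1−h1·(2M1+M2)/6=-25/22
seg 2: a=2, c=M2/2=21/11, d=(M3−M2)/(6·1)=-7/11, b=Δ2−h2·(2M2+M3)/6=19/11
t_q=19/4 → seg 2, τ=3/4; S=2+19/11·τ+21/11·τ²+-7/11·τ³=2887/704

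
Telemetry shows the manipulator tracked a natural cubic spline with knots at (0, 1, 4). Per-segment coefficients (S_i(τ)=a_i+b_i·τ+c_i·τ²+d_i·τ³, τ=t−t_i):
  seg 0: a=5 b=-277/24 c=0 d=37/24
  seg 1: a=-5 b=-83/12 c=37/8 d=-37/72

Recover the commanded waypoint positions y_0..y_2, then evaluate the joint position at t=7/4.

y_0 = S_0(0) = a_0 = 5
y_1 = S_1(0) = a_1 = -5
y_2 = S_1(3) = 2
t_q=7/4 is in segment 1 (τ=3/4); S_1(τ)=-3995/512

y_0=5 y_1=-5 y_2=2
S(7/4) = -3995/512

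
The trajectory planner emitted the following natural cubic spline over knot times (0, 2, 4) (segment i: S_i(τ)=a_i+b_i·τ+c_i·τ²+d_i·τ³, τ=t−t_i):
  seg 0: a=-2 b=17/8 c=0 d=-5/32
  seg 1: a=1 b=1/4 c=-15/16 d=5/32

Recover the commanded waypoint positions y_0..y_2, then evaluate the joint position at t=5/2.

y_0 = S_0(0) = a_0 = -2
y_1 = S_1(0) = a_1 = 1
y_2 = S_1(2) = -1
t_q=5/2 is in segment 1 (τ=1/2); S_1(τ)=233/256

y_0=-2 y_1=1 y_2=-1
S(5/2) = 233/256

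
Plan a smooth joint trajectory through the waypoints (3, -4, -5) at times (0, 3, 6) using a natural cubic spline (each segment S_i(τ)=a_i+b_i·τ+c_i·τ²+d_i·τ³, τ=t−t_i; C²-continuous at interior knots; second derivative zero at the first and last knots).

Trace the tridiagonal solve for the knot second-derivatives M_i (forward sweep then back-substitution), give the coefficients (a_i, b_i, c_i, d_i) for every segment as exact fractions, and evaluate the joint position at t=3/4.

  seg 0: a=3 b=-17/6 c=0 d=1/18
  seg 1: a=-4 b=-4/3 c=1/2 d=-1/18
S(3/4) = 115/128

Δ: Δ0=-7/3, Δ1=-1/3
row 1: diag=12, rhs=12; c'=1/4, d'=1
back: M1=1
M: M0=0, M1=1, M2=0
seg 0: a=3, c=M0/2=0, d=(M1−M0)/(6·3)=1/18, b=Δ0−h0·(2M0+M1)/6=-17/6
seg 1: a=-4, c=M1/2=1/2, d=(M2−M1)/(6·3)=-1/18, b=Δ1−h1·(2M1+M2)/6=-4/3
t_q=3/4 → seg 0, τ=3/4; S=3+-17/6·τ+0·τ²+1/18·τ³=115/128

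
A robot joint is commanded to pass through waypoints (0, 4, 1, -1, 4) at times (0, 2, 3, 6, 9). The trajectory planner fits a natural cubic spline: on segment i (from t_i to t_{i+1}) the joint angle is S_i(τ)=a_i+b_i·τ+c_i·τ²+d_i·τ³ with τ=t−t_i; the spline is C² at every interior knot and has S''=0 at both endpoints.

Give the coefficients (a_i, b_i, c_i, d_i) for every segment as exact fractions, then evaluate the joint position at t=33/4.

Δ: Δ0=2, Δ1=-3, Δ2=-2/3, Δ3=5/3
row 1: diag=6, rhs=-30; c'=1/6, d'=-5
row 2: denom=8−1·1/6=47/6; d'=(14−1·-5)/(47/6)=114/47
row 3: denom=12−3·18/47=510/47; d'=(14−3·114/47)/(510/47)=158/255
back: M3=158/255
back: M2=114/47−18/47·158/255=186/85
back: M1=-5−1/6·186/85=-456/85
M: M0=0, M1=-456/85, M2=186/85, M3=158/255, M4=0
seg 0: a=0, c=M0/2=0, d=(M1−M0)/(6·2)=-38/85, b=Δ0−h0·(2M0+M1)/6=322/85
seg 1: a=4, c=M1/2=-228/85, d=(M2−M1)/(6·1)=107/85, b=Δ1−h1·(2M1+M2)/6=-134/85
seg 2: a=1, c=M2/2=93/85, d=(M3−M2)/(6·3)=-40/459, b=Δ2−h2·(2M2+M3)/6=-269/85
seg 3: a=-1, c=M3/2=79/255, d=(M4−M3)/(6·3)=-79/2295, b=Δ3−h3·(2M3+M4)/6=89/85
t_q=33/4 → seg 3, τ=9/4; S=-1+89/85·τ+79/255·τ²+-79/2295·τ³=2755/1088

  seg 0: a=0 b=322/85 c=0 d=-38/85
  seg 1: a=4 b=-134/85 c=-228/85 d=107/85
  seg 2: a=1 b=-269/85 c=93/85 d=-40/459
  seg 3: a=-1 b=89/85 c=79/255 d=-79/2295
S(33/4) = 2755/1088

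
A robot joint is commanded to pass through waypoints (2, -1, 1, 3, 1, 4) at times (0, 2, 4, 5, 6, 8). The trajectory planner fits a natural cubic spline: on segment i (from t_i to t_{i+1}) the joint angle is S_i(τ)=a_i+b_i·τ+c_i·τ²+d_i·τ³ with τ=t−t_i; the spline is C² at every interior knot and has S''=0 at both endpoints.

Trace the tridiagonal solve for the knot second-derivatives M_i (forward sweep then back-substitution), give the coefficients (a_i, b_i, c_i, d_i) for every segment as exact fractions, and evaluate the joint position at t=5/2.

  seg 0: a=2 b=-476/241 c=0 d=229/1928
  seg 1: a=-1 b=-265/482 c=687/964 d=15/482
  seg 2: a=1 b=1289/482 c=867/964 d=-1517/964
  seg 3: a=3 b=-239/964 c=-921/241 d=1995/964
  seg 4: a=1 b=-811/482 c=2301/964 d=-767/1928
S(5/2) = -2107/1928

Δ: Δ0=-3/2, Δ1=1, Δ2=2, Δ3=-2, Δ4=3/2
row 1: diag=8, rhs=15; c'=1/4, d'=15/8
row 2: denom=6−2·1/4=11/2; d'=(6−2·15/8)/(11/2)=9/22
row 3: denom=4−1·2/11=42/11; d'=(-24−1·9/22)/(42/11)=-179/28
row 4: denom=6−1·11/42=241/42; d'=(21−1·-179/28)/(241/42)=2301/482
back: M4=2301/482
back: M3=-179/28−11/42·2301/482=-1842/241
back: M2=9/22−2/11·-1842/241=867/482
back: M1=15/8−1/4·867/482=687/482
M: M0=0, M1=687/482, M2=867/482, M3=-1842/241, M4=2301/482, M5=0
seg 0: a=2, c=M0/2=0, d=(M1−M0)/(6·2)=229/1928, b=Δ0−h0·(2M0+M1)/6=-476/241
seg 1: a=-1, c=M1/2=687/964, d=(M2−M1)/(6·2)=15/482, b=Δ1−h1·(2M1+M2)/6=-265/482
seg 2: a=1, c=M2/2=867/964, d=(M3−M2)/(6·1)=-1517/964, b=Δ2−h2·(2M2+M3)/6=1289/482
seg 3: a=3, c=M3/2=-921/241, d=(M4−M3)/(6·1)=1995/964, b=Δ3−h3·(2M3+M4)/6=-239/964
seg 4: a=1, c=M4/2=2301/964, d=(M5−M4)/(6·2)=-767/1928, b=Δ4−h4·(2M4+M5)/6=-811/482
t_q=5/2 → seg 1, τ=1/2; S=-1+-265/482·τ+687/964·τ²+15/482·τ³=-2107/1928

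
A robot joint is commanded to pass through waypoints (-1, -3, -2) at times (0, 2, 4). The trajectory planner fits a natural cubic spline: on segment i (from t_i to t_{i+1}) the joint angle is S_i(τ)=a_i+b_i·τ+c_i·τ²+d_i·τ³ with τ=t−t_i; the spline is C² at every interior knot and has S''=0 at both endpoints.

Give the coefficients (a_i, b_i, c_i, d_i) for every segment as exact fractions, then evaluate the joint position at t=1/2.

Δ: Δ0=-1, Δ1=1/2
row 1: diag=8, rhs=9; c'=1/4, d'=9/8
back: M1=9/8
M: M0=0, M1=9/8, M2=0
seg 0: a=-1, c=M0/2=0, d=(M1−M0)/(6·2)=3/32, b=Δ0−h0·(2M0+M1)/6=-11/8
seg 1: a=-3, c=M1/2=9/16, d=(M2−M1)/(6·2)=-3/32, b=Δ1−h1·(2M1+M2)/6=-1/4
t_q=1/2 → seg 0, τ=1/2; S=-1+-11/8·τ+0·τ²+3/32·τ³=-429/256

  seg 0: a=-1 b=-11/8 c=0 d=3/32
  seg 1: a=-3 b=-1/4 c=9/16 d=-3/32
S(1/2) = -429/256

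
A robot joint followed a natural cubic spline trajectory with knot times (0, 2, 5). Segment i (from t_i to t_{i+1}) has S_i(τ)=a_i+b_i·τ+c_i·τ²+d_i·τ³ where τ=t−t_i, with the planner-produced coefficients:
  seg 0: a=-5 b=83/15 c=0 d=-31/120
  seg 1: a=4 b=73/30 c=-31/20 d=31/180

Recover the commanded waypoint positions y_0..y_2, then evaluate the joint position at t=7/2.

y_0=-5 y_1=4 y_2=2
S(7/2) = 759/160

y_0 = S_0(0) = a_0 = -5
y_1 = S_1(0) = a_1 = 4
y_2 = S_1(3) = 2
t_q=7/2 is in segment 1 (τ=3/2); S_1(τ)=759/160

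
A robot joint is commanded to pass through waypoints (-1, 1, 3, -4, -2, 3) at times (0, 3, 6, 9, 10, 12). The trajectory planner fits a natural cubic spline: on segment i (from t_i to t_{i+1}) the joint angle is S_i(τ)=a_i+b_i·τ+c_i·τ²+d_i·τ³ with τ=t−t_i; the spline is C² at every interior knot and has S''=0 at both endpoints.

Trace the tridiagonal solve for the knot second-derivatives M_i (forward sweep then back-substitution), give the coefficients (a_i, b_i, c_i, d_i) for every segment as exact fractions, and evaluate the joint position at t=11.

Δ: Δ0=2/3, Δ1=2/3, Δ2=-7/3, Δ3=2, Δ4=5/2
row 1: diag=12, rhs=0; c'=1/4, d'=0
row 2: denom=12−3·1/4=45/4; d'=(-18−3·0)/(45/4)=-8/5
row 3: denom=8−3·4/15=36/5; d'=(26−3·-8/5)/(36/5)=77/18
row 4: denom=6−1·5/36=211/36; d'=(3−1·77/18)/(211/36)=-46/211
back: M4=-46/211
back: M3=77/18−5/36·-46/211=909/211
back: M2=-8/5−4/15·909/211=-580/211
back: M1=0−1/4·-580/211=145/211
M: M0=0, M1=145/211, M2=-580/211, M3=909/211, M4=-46/211, M5=0
seg 0: a=-1, c=M0/2=0, d=(M1−M0)/(6·3)=145/3798, b=Δ0−h0·(2M0+M1)/6=409/1266
seg 1: a=1, c=M1/2=145/422, d=(M2−M1)/(6·3)=-725/3798, b=Δ1−h1·(2M1+M2)/6=857/633
seg 2: a=3, c=M2/2=-290/211, d=(M3−M2)/(6·3)=1489/3798, b=Δ2−h2·(2M2+M3)/6=-2201/1266
seg 3: a=-4, c=M3/2=909/422, d=(M4−M3)/(6·1)=-955/1266, b=Δ3−h3·(2M3+M4)/6=380/633
seg 4: a=-2, c=M4/2=-23/211, d=(M5−M4)/(6·2)=23/1266, b=Δ4−h4·(2M4+M5)/6=3349/1266
t_q=11 → seg 4, τ=1; S=-2+3349/1266·τ+-23/211·τ²+23/1266·τ³=117/211

  seg 0: a=-1 b=409/1266 c=0 d=145/3798
  seg 1: a=1 b=857/633 c=145/422 d=-725/3798
  seg 2: a=3 b=-2201/1266 c=-290/211 d=1489/3798
  seg 3: a=-4 b=380/633 c=909/422 d=-955/1266
  seg 4: a=-2 b=3349/1266 c=-23/211 d=23/1266
S(11) = 117/211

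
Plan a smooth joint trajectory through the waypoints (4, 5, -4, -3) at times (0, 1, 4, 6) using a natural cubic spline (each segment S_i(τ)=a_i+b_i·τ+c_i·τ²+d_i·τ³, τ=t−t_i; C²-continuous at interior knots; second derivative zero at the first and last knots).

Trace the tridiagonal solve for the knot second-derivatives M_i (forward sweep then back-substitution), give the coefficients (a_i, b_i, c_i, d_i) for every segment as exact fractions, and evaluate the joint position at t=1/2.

  seg 0: a=4 b=243/142 c=0 d=-101/142
  seg 1: a=5 b=-30/71 c=-303/142 d=181/426
  seg 2: a=-4 b=-249/142 c=120/71 d=-20/71
S(1/2) = 5415/1136

Δ: Δ0=1, Δ1=-3, Δ2=1/2
row 1: diag=8, rhs=-24; c'=3/8, d'=-3
row 2: denom=10−3·3/8=71/8; d'=(21−3·-3)/(71/8)=240/71
back: M2=240/71
back: M1=-3−3/8·240/71=-303/71
M: M0=0, M1=-303/71, M2=240/71, M3=0
seg 0: a=4, c=M0/2=0, d=(M1−M0)/(6·1)=-101/142, b=Δ0−h0·(2M0+M1)/6=243/142
seg 1: a=5, c=M1/2=-303/142, d=(M2−M1)/(6·3)=181/426, b=Δ1−h1·(2M1+M2)/6=-30/71
seg 2: a=-4, c=M2/2=120/71, d=(M3−M2)/(6·2)=-20/71, b=Δ2−h2·(2M2+M3)/6=-249/142
t_q=1/2 → seg 0, τ=1/2; S=4+243/142·τ+0·τ²+-101/142·τ³=5415/1136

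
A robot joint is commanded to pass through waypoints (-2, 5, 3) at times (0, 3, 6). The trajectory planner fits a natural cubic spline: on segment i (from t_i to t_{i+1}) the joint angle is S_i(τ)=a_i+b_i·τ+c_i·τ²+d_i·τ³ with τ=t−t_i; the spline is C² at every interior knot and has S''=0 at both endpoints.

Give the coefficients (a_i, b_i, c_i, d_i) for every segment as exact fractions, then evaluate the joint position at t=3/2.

  seg 0: a=-2 b=37/12 c=0 d=-1/12
  seg 1: a=5 b=5/6 c=-3/4 d=1/12
S(3/2) = 75/32

Δ: Δ0=7/3, Δ1=-2/3
row 1: diag=12, rhs=-18; c'=1/4, d'=-3/2
back: M1=-3/2
M: M0=0, M1=-3/2, M2=0
seg 0: a=-2, c=M0/2=0, d=(M1−M0)/(6·3)=-1/12, b=Δ0−h0·(2M0+M1)/6=37/12
seg 1: a=5, c=M1/2=-3/4, d=(M2−M1)/(6·3)=1/12, b=Δ1−h1·(2M1+M2)/6=5/6
t_q=3/2 → seg 0, τ=3/2; S=-2+37/12·τ+0·τ²+-1/12·τ³=75/32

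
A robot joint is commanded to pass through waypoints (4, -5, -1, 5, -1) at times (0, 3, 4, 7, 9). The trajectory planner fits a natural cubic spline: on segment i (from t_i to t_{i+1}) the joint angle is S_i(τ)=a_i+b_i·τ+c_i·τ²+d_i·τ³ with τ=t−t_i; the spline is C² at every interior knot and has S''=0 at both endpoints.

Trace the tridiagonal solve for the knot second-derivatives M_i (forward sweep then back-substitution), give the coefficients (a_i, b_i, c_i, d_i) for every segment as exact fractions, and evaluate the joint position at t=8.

Δ: Δ0=-3, Δ1=4, Δ2=2, Δ3=-3
row 1: diag=8, rhs=42; c'=1/8, d'=21/4
row 2: denom=8−1·1/8=63/8; d'=(-12−1·21/4)/(63/8)=-46/21
row 3: denom=10−3·8/21=62/7; d'=(-30−3·-46/21)/(62/7)=-82/31
back: M3=-82/31
back: M2=-46/21−8/21·-82/31=-110/93
back: M1=21/4−1/8·-110/93=502/93
M: M0=0, M1=502/93, M2=-110/93, M3=-82/31, M4=0
seg 0: a=4, c=M0/2=0, d=(M1−M0)/(6·3)=251/837, b=Δ0−h0·(2M0+M1)/6=-530/93
seg 1: a=-5, c=M1/2=251/93, d=(M2−M1)/(6·1)=-34/31, b=Δ1−h1·(2M1+M2)/6=223/93
seg 2: a=-1, c=M2/2=-55/93, d=(M3−M2)/(6·3)=-68/837, b=Δ2−h2·(2M2+M3)/6=419/93
seg 3: a=5, c=M3/2=-41/31, d=(M4−M3)/(6·2)=41/186, b=Δ3−h3·(2M3+M4)/6=-115/93
t_q=8 → seg 3, τ=1; S=5+-115/93·τ+-41/31·τ²+41/186·τ³=165/62

  seg 0: a=4 b=-530/93 c=0 d=251/837
  seg 1: a=-5 b=223/93 c=251/93 d=-34/31
  seg 2: a=-1 b=419/93 c=-55/93 d=-68/837
  seg 3: a=5 b=-115/93 c=-41/31 d=41/186
S(8) = 165/62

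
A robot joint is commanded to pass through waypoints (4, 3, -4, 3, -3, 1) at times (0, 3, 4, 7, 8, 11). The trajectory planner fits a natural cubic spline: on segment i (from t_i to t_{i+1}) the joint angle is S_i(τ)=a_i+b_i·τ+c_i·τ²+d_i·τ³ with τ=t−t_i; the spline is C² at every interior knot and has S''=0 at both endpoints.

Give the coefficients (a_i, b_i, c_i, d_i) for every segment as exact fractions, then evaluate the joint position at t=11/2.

Δ: Δ0=-1/3, Δ1=-7, Δ2=7/3, Δ3=-6, Δ4=4/3
row 1: diag=8, rhs=-40; c'=1/8, d'=-5
row 2: denom=8−1·1/8=63/8; d'=(56−1·-5)/(63/8)=488/63
row 3: denom=8−3·8/21=48/7; d'=(-50−3·488/63)/(48/7)=-769/72
row 4: denom=8−1·7/48=377/48; d'=(44−1·-769/72)/(377/48)=7874/1131
back: M4=7874/1131
back: M3=-769/72−7/48·7874/1131=-13228/1131
back: M2=488/63−8/21·-13228/1131=4600/377
back: M1=-5−1/8·4600/377=-2460/377
M: M0=0, M1=-2460/377, M2=4600/377, M3=-13228/1131, M4=7874/1131, M5=0
seg 0: a=4, c=M0/2=0, d=(M1−M0)/(6·3)=-410/1131, b=Δ0−h0·(2M0+M1)/6=3313/1131
seg 1: a=3, c=M1/2=-1230/377, d=(M2−M1)/(6·1)=3530/1131, b=Δ1−h1·(2M1+M2)/6=-7757/1131
seg 2: a=-4, c=M2/2=2300/377, d=(M3−M2)/(6·3)=-466/351, b=Δ2−h2·(2M2+M3)/6=-4547/1131
seg 3: a=3, c=M3/2=-6614/1131, d=(M4−M3)/(6·1)=3517/1131, b=Δ3−h3·(2M3+M4)/6=-3689/1131
seg 4: a=-3, c=M4/2=3937/1131, d=(M5−M4)/(6·3)=-3937/10179, b=Δ4−h4·(2M4+M5)/6=-2122/377
t_q=11/2 → seg 2, τ=3/2; S=-4+-4547/1131·τ+2300/377·τ²+-466/351·τ³=-91/116

  seg 0: a=4 b=3313/1131 c=0 d=-410/1131
  seg 1: a=3 b=-7757/1131 c=-1230/377 d=3530/1131
  seg 2: a=-4 b=-4547/1131 c=2300/377 d=-466/351
  seg 3: a=3 b=-3689/1131 c=-6614/1131 d=3517/1131
  seg 4: a=-3 b=-2122/377 c=3937/1131 d=-3937/10179
S(11/2) = -91/116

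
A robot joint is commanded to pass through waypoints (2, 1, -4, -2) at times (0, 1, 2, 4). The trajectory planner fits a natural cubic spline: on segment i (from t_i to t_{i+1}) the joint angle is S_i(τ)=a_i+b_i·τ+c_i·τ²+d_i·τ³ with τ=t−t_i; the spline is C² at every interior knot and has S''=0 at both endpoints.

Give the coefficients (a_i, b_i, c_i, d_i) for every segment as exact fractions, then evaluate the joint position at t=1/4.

Δ: Δ0=-1, Δ1=-5, Δ2=1
row 1: diag=4, rhs=-24; c'=1/4, d'=-6
row 2: denom=6−1·1/4=23/4; d'=(36−1·-6)/(23/4)=168/23
back: M2=168/23
back: M1=-6−1/4·168/23=-180/23
M: M0=0, M1=-180/23, M2=168/23, M3=0
seg 0: a=2, c=M0/2=0, d=(M1−M0)/(6·1)=-30/23, b=Δ0−h0·(2M0+M1)/6=7/23
seg 1: a=1, c=M1/2=-90/23, d=(M2−M1)/(6·1)=58/23, b=Δ1−h1·(2M1+M2)/6=-83/23
seg 2: a=-4, c=M2/2=84/23, d=(M3−M2)/(6·2)=-14/23, b=Δ2−h2·(2M2+M3)/6=-89/23
t_q=1/4 → seg 0, τ=1/4; S=2+7/23·τ+0·τ²+-30/23·τ³=1513/736

  seg 0: a=2 b=7/23 c=0 d=-30/23
  seg 1: a=1 b=-83/23 c=-90/23 d=58/23
  seg 2: a=-4 b=-89/23 c=84/23 d=-14/23
S(1/4) = 1513/736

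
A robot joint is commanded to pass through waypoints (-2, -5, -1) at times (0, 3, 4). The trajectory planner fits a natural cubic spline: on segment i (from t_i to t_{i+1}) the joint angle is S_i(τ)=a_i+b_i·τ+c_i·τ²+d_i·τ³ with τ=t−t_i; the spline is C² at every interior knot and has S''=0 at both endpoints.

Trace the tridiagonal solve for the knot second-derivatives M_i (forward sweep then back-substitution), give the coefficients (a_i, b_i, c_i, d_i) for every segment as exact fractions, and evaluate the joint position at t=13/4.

Δ: Δ0=-1, Δ1=4
row 1: diag=8, rhs=30; c'=1/8, d'=15/4
back: M1=15/4
M: M0=0, M1=15/4, M2=0
seg 0: a=-2, c=M0/2=0, d=(M1−M0)/(6·3)=5/24, b=Δ0−h0·(2M0+M1)/6=-23/8
seg 1: a=-5, c=M1/2=15/8, d=(M2−M1)/(6·1)=-5/8, b=Δ1−h1·(2M1+M2)/6=11/4
t_q=13/4 → seg 1, τ=1/4; S=-5+11/4·τ+15/8·τ²+-5/8·τ³=-2153/512

  seg 0: a=-2 b=-23/8 c=0 d=5/24
  seg 1: a=-5 b=11/4 c=15/8 d=-5/8
S(13/4) = -2153/512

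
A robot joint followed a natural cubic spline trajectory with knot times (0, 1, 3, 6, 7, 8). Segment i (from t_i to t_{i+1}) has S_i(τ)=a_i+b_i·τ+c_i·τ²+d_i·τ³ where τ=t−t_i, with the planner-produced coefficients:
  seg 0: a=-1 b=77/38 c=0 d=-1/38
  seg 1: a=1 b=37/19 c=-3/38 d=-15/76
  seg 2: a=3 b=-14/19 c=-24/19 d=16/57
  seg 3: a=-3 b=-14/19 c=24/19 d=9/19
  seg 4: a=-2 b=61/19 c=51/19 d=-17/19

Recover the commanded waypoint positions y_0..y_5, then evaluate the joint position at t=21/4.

y_0=-1 y_1=1 y_2=3 y_3=-3 y_4=-2 y_5=3
S(21/4) = -141/76

y_0 = S_0(0) = a_0 = -1
y_1 = S_1(0) = a_1 = 1
y_2 = S_2(0) = a_2 = 3
y_3 = S_3(0) = a_3 = -3
y_4 = S_4(0) = a_4 = -2
y_5 = S_4(1) = 3
t_q=21/4 is in segment 2 (τ=9/4); S_2(τ)=-141/76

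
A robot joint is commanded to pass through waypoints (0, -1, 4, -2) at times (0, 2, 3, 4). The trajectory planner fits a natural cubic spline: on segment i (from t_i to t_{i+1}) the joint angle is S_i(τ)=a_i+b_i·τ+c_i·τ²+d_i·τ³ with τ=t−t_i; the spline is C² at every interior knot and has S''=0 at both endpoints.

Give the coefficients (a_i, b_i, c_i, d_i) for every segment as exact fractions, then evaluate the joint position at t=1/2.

  seg 0: a=0 b=-155/46 c=0 d=33/46
  seg 1: a=-1 b=241/46 c=99/23 d=-209/46
  seg 2: a=4 b=5/23 c=-429/46 d=143/46
S(1/2) = -587/368

Δ: Δ0=-1/2, Δ1=5, Δ2=-6
row 1: diag=6, rhs=33; c'=1/6, d'=11/2
row 2: denom=4−1·1/6=23/6; d'=(-66−1·11/2)/(23/6)=-429/23
back: M2=-429/23
back: M1=11/2−1/6·-429/23=198/23
M: M0=0, M1=198/23, M2=-429/23, M3=0
seg 0: a=0, c=M0/2=0, d=(M1−M0)/(6·2)=33/46, b=Δ0−h0·(2M0+M1)/6=-155/46
seg 1: a=-1, c=M1/2=99/23, d=(M2−M1)/(6·1)=-209/46, b=Δ1−h1·(2M1+M2)/6=241/46
seg 2: a=4, c=M2/2=-429/46, d=(M3−M2)/(6·1)=143/46, b=Δ2−h2·(2M2+M3)/6=5/23
t_q=1/2 → seg 0, τ=1/2; S=0+-155/46·τ+0·τ²+33/46·τ³=-587/368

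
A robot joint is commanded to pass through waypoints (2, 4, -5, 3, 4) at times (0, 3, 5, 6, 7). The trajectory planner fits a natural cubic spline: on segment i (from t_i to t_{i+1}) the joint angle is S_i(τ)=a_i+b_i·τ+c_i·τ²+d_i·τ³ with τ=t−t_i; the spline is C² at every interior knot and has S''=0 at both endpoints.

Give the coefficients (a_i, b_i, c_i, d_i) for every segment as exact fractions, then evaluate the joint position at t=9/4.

Δ: Δ0=2/3, Δ1=-9/2, Δ2=8, Δ3=1
row 1: diag=10, rhs=-31; c'=1/5, d'=-31/10
row 2: denom=6−2·1/5=28/5; d'=(75−2·-31/10)/(28/5)=29/2
row 3: denom=4−1·5/28=107/28; d'=(-42−1·29/2)/(107/28)=-1582/107
back: M3=-1582/107
back: M2=29/2−5/28·-1582/107=1834/107
back: M1=-31/10−1/5·1834/107=-1397/214
M: M0=0, M1=-1397/214, M2=1834/107, M3=-1582/107, M4=0
seg 0: a=2, c=M0/2=0, d=(M1−M0)/(6·3)=-1397/3852, b=Δ0−h0·(2M0+M1)/6=5047/1284
seg 1: a=4, c=M1/2=-1397/428, d=(M2−M1)/(6·2)=5065/2568, b=Δ1−h1·(2M1+M2)/6=-3763/642
seg 2: a=-5, c=M2/2=917/107, d=(M3−M2)/(6·1)=-1708/321, b=Δ2−h2·(2M2+M3)/6=1525/321
seg 3: a=3, c=M3/2=-791/107, d=(M4−M3)/(6·1)=791/321, b=Δ3−h3·(2M3+M4)/6=1903/321
t_q=9/4 → seg 0, τ=9/4; S=2+5047/1284·τ+0·τ²+-1397/3852·τ³=183883/27392

  seg 0: a=2 b=5047/1284 c=0 d=-1397/3852
  seg 1: a=4 b=-3763/642 c=-1397/428 d=5065/2568
  seg 2: a=-5 b=1525/321 c=917/107 d=-1708/321
  seg 3: a=3 b=1903/321 c=-791/107 d=791/321
S(9/4) = 183883/27392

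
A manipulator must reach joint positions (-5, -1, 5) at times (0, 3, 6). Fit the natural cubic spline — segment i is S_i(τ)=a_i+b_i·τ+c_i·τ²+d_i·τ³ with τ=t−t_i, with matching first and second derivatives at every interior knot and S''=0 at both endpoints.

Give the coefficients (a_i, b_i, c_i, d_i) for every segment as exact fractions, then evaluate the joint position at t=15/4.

  seg 0: a=-5 b=7/6 c=0 d=1/54
  seg 1: a=-1 b=5/3 c=1/6 d=-1/54
S(15/4) = 43/128

Δ: Δ0=4/3, Δ1=2
row 1: diag=12, rhs=4; c'=1/4, d'=1/3
back: M1=1/3
M: M0=0, M1=1/3, M2=0
seg 0: a=-5, c=M0/2=0, d=(M1−M0)/(6·3)=1/54, b=Δ0−h0·(2M0+M1)/6=7/6
seg 1: a=-1, c=M1/2=1/6, d=(M2−M1)/(6·3)=-1/54, b=Δ1−h1·(2M1+M2)/6=5/3
t_q=15/4 → seg 1, τ=3/4; S=-1+5/3·τ+1/6·τ²+-1/54·τ³=43/128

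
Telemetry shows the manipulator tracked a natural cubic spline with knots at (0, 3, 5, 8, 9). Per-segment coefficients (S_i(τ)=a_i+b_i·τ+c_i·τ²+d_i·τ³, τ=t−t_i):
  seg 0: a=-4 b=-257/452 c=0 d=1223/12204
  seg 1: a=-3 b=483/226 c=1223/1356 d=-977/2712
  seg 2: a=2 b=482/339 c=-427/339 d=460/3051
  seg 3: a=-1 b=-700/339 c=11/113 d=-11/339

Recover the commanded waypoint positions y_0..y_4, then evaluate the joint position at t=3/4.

y_0=-4 y_1=-3 y_2=2 y_3=-1 y_4=-3
S(3/4) = -126825/28928

y_0 = S_0(0) = a_0 = -4
y_1 = S_1(0) = a_1 = -3
y_2 = S_2(0) = a_2 = 2
y_3 = S_3(0) = a_3 = -1
y_4 = S_3(1) = -3
t_q=3/4 is in segment 0 (τ=3/4); S_0(τ)=-126825/28928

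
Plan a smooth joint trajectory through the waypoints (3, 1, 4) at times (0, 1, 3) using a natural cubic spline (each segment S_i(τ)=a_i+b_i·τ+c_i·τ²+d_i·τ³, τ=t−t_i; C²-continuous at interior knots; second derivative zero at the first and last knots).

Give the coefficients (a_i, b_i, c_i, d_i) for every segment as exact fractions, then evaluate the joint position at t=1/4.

  seg 0: a=3 b=-31/12 c=0 d=7/12
  seg 1: a=1 b=-5/6 c=7/4 d=-7/24
S(1/4) = 605/256

Δ: Δ0=-2, Δ1=3/2
row 1: diag=6, rhs=21; c'=1/3, d'=7/2
back: M1=7/2
M: M0=0, M1=7/2, M2=0
seg 0: a=3, c=M0/2=0, d=(M1−M0)/(6·1)=7/12, b=Δ0−h0·(2M0+M1)/6=-31/12
seg 1: a=1, c=M1/2=7/4, d=(M2−M1)/(6·2)=-7/24, b=Δ1−h1·(2M1+M2)/6=-5/6
t_q=1/4 → seg 0, τ=1/4; S=3+-31/12·τ+0·τ²+7/12·τ³=605/256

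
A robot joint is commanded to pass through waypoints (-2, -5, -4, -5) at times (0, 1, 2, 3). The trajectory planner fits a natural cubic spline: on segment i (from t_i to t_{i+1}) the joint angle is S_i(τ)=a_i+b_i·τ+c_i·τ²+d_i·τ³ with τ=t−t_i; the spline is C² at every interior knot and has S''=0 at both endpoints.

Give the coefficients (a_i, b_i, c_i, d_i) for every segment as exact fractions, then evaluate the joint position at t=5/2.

  seg 0: a=-2 b=-21/5 c=0 d=6/5
  seg 1: a=-5 b=-3/5 c=18/5 d=-2
  seg 2: a=-4 b=3/5 c=-12/5 d=4/5
S(5/2) = -21/5

Δ: Δ0=-3, Δ1=1, Δ2=-1
row 1: diag=4, rhs=24; c'=1/4, d'=6
row 2: denom=4−1·1/4=15/4; d'=(-12−1·6)/(15/4)=-24/5
back: M2=-24/5
back: M1=6−1/4·-24/5=36/5
M: M0=0, M1=36/5, M2=-24/5, M3=0
seg 0: a=-2, c=M0/2=0, d=(M1−M0)/(6·1)=6/5, b=Δ0−h0·(2M0+M1)/6=-21/5
seg 1: a=-5, c=M1/2=18/5, d=(M2−M1)/(6·1)=-2, b=Δ1−h1·(2M1+M2)/6=-3/5
seg 2: a=-4, c=M2/2=-12/5, d=(M3−M2)/(6·1)=4/5, b=Δ2−h2·(2M2+M3)/6=3/5
t_q=5/2 → seg 2, τ=1/2; S=-4+3/5·τ+-12/5·τ²+4/5·τ³=-21/5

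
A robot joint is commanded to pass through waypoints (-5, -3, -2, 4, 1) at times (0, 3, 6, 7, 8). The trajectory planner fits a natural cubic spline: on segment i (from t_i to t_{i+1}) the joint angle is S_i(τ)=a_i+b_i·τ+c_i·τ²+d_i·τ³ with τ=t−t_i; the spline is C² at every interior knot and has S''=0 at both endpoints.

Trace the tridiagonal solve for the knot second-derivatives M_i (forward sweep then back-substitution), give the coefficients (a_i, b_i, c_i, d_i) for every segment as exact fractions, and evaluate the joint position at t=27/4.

Δ: Δ0=2/3, Δ1=1/3, Δ2=6, Δ3=-3
row 1: diag=12, rhs=-2; c'=1/4, d'=-1/6
row 2: denom=8−3·1/4=29/4; d'=(34−3·-1/6)/(29/4)=138/29
row 3: denom=4−1·4/29=112/29; d'=(-54−1·138/29)/(112/29)=-213/14
back: M3=-213/14
back: M2=138/29−4/29·-213/14=48/7
back: M1=-1/6−1/4·48/7=-79/42
M: M0=0, M1=-79/42, M2=48/7, M3=-213/14, M4=0
seg 0: a=-5, c=M0/2=0, d=(M1−M0)/(6·3)=-79/756, b=Δ0−h0·(2M0+M1)/6=45/28
seg 1: a=-3, c=M1/2=-79/84, d=(M2−M1)/(6·3)=367/756, b=Δ1−h1·(2M1+M2)/6=-17/14
seg 2: a=-2, c=M2/2=24/7, d=(M3−M2)/(6·1)=-103/28, b=Δ2−h2·(2M2+M3)/6=25/4
seg 3: a=4, c=M3/2=-213/28, d=(M4−M3)/(6·1)=71/28, b=Δ3−h3·(2M3+M4)/6=29/14
t_q=27/4 → seg 2, τ=3/4; S=-2+25/4·τ+24/7·τ²+-103/28·τ³=5491/1792

  seg 0: a=-5 b=45/28 c=0 d=-79/756
  seg 1: a=-3 b=-17/14 c=-79/84 d=367/756
  seg 2: a=-2 b=25/4 c=24/7 d=-103/28
  seg 3: a=4 b=29/14 c=-213/28 d=71/28
S(27/4) = 5491/1792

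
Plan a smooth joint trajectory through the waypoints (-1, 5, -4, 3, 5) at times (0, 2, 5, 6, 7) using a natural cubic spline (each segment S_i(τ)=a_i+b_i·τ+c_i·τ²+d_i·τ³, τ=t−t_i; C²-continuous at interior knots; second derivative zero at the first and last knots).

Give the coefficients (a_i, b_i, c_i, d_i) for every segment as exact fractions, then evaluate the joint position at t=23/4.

  seg 0: a=-1 b=732/137 c=0 d=-321/548
  seg 1: a=5 b=-231/137 c=-963/274 d=281/274
  seg 2: a=-4 b=1347/274 c=783/137 d=-995/274
  seg 3: a=3 b=747/137 c=-1419/274 d=473/274
S(23/4) = 24023/17536

Δ: Δ0=3, Δ1=-3, Δ2=7, Δ3=2
row 1: diag=10, rhs=-36; c'=3/10, d'=-18/5
row 2: denom=8−3·3/10=71/10; d'=(60−3·-18/5)/(71/10)=708/71
row 3: denom=4−1·10/71=274/71; d'=(-30−1·708/71)/(274/71)=-1419/137
back: M3=-1419/137
back: M2=708/71−10/71·-1419/137=1566/137
back: M1=-18/5−3/10·1566/137=-963/137
M: M0=0, M1=-963/137, M2=1566/137, M3=-1419/137, M4=0
seg 0: a=-1, c=M0/2=0, d=(M1−M0)/(6·2)=-321/548, b=Δ0−h0·(2M0+M1)/6=732/137
seg 1: a=5, c=M1/2=-963/274, d=(M2−M1)/(6·3)=281/274, b=Δ1−h1·(2M1+M2)/6=-231/137
seg 2: a=-4, c=M2/2=783/137, d=(M3−M2)/(6·1)=-995/274, b=Δ2−h2·(2M2+M3)/6=1347/274
seg 3: a=3, c=M3/2=-1419/274, d=(M4−M3)/(6·1)=473/274, b=Δ3−h3·(2M3+M4)/6=747/137
t_q=23/4 → seg 2, τ=3/4; S=-4+1347/274·τ+783/137·τ²+-995/274·τ³=24023/17536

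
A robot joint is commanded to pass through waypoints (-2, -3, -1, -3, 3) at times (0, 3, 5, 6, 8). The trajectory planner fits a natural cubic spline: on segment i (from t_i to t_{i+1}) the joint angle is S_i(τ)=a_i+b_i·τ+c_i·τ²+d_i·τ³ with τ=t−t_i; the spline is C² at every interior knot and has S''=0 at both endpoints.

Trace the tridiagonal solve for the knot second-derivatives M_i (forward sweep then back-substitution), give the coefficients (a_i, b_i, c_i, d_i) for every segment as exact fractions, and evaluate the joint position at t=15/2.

Δ: Δ0=-1/3, Δ1=1, Δ2=-2, Δ3=3
row 1: diag=10, rhs=8; c'=1/5, d'=4/5
row 2: denom=6−2·1/5=28/5; d'=(-18−2·4/5)/(28/5)=-7/2
row 3: denom=6−1·5/28=163/28; d'=(30−1·-7/2)/(163/28)=938/163
back: M3=938/163
back: M2=-7/2−5/28·938/163=-738/163
back: M1=4/5−1/5·-738/163=278/163
M: M0=0, M1=278/163, M2=-738/163, M3=938/163, M4=0
seg 0: a=-2, c=M0/2=0, d=(M1−M0)/(6·3)=139/1467, b=Δ0−h0·(2M0+M1)/6=-580/489
seg 1: a=-3, c=M1/2=139/163, d=(M2−M1)/(6·2)=-254/489, b=Δ1−h1·(2M1+M2)/6=671/489
seg 2: a=-1, c=M2/2=-369/163, d=(M3−M2)/(6·1)=838/489, b=Δ2−h2·(2M2+M3)/6=-709/489
seg 3: a=-3, c=M3/2=469/163, d=(M4−M3)/(6·2)=-469/978, b=Δ3−h3·(2M3+M4)/6=-409/489
t_q=15/2 → seg 3, τ=3/2; S=-3+-409/489·τ+469/163·τ²+-469/978·τ³=1567/2608

  seg 0: a=-2 b=-580/489 c=0 d=139/1467
  seg 1: a=-3 b=671/489 c=139/163 d=-254/489
  seg 2: a=-1 b=-709/489 c=-369/163 d=838/489
  seg 3: a=-3 b=-409/489 c=469/163 d=-469/978
S(15/2) = 1567/2608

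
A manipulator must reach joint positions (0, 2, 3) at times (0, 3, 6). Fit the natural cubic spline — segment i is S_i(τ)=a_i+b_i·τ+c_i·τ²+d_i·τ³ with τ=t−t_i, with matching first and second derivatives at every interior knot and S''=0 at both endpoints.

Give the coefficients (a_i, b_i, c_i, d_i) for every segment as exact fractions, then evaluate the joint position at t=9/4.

  seg 0: a=0 b=3/4 c=0 d=-1/108
  seg 1: a=2 b=1/2 c=-1/12 d=1/108
S(9/4) = 405/256

Δ: Δ0=2/3, Δ1=1/3
row 1: diag=12, rhs=-2; c'=1/4, d'=-1/6
back: M1=-1/6
M: M0=0, M1=-1/6, M2=0
seg 0: a=0, c=M0/2=0, d=(M1−M0)/(6·3)=-1/108, b=Δ0−h0·(2M0+M1)/6=3/4
seg 1: a=2, c=M1/2=-1/12, d=(M2−M1)/(6·3)=1/108, b=Δ1−h1·(2M1+M2)/6=1/2
t_q=9/4 → seg 0, τ=9/4; S=0+3/4·τ+0·τ²+-1/108·τ³=405/256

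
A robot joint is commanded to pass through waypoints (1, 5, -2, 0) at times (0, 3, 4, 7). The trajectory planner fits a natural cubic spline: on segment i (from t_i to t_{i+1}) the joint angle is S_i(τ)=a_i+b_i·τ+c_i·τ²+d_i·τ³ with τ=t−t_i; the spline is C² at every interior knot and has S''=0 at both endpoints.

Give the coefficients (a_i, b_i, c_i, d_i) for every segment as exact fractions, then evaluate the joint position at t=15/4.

  seg 0: a=1 b=307/63 c=0 d=-223/567
  seg 1: a=5 b=-362/63 c=-223/63 d=16/7
  seg 2: a=-2 b=-376/63 c=209/63 d=-209/567
S(15/4) = -113/336

Δ: Δ0=4/3, Δ1=-7, Δ2=2/3
row 1: diag=8, rhs=-50; c'=1/8, d'=-25/4
row 2: denom=8−1·1/8=63/8; d'=(46−1·-25/4)/(63/8)=418/63
back: M2=418/63
back: M1=-25/4−1/8·418/63=-446/63
M: M0=0, M1=-446/63, M2=418/63, M3=0
seg 0: a=1, c=M0/2=0, d=(M1−M0)/(6·3)=-223/567, b=Δ0−h0·(2M0+M1)/6=307/63
seg 1: a=5, c=M1/2=-223/63, d=(M2−M1)/(6·1)=16/7, b=Δ1−h1·(2M1+M2)/6=-362/63
seg 2: a=-2, c=M2/2=209/63, d=(M3−M2)/(6·3)=-209/567, b=Δ2−h2·(2M2+M3)/6=-376/63
t_q=15/4 → seg 1, τ=3/4; S=5+-362/63·τ+-223/63·τ²+16/7·τ³=-113/336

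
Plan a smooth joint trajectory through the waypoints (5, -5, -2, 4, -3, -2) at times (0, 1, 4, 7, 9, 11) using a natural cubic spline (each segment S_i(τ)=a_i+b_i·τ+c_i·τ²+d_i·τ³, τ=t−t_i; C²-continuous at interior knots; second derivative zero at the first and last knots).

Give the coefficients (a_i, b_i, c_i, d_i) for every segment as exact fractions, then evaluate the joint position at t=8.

  seg 0: a=5 b=-5742/503 c=0 d=712/503
  seg 1: a=-5 b=-3606/503 c=2136/503 d=-2299/4527
  seg 2: a=-2 b=2313/503 c=-163/503 d=-818/4527
  seg 3: a=4 b=-1119/503 c=-981/503 d=2641/4024
  seg 4: a=-3 b=-2163/1006 c=3999/2012 d=-1333/4024
S(8) = 1937/4024

Δ: Δ0=-10, Δ1=1, Δ2=2, Δ3=-7/2, Δ4=1/2
row 1: diag=8, rhs=66; c'=3/8, d'=33/4
row 2: denom=12−3·3/8=87/8; d'=(6−3·33/4)/(87/8)=-50/29
row 3: denom=10−3·8/29=266/29; d'=(-33−3·-50/29)/(266/29)=-807/266
row 4: denom=8−2·29/133=1006/133; d'=(24−2·-807/266)/(1006/133)=3999/1006
back: M4=3999/1006
back: M3=-807/266−29/133·3999/1006=-1962/503
back: M2=-50/29−8/29·-1962/503=-326/503
back: M1=33/4−3/8·-326/503=4272/503
M: M0=0, M1=4272/503, M2=-326/503, M3=-1962/503, M4=3999/1006, M5=0
seg 0: a=5, c=M0/2=0, d=(M1−M0)/(6·1)=712/503, b=Δ0−h0·(2M0+M1)/6=-5742/503
seg 1: a=-5, c=M1/2=2136/503, d=(M2−M1)/(6·3)=-2299/4527, b=Δ1−h1·(2M1+M2)/6=-3606/503
seg 2: a=-2, c=M2/2=-163/503, d=(M3−M2)/(6·3)=-818/4527, b=Δ2−h2·(2M2+M3)/6=2313/503
seg 3: a=4, c=M3/2=-981/503, d=(M4−M3)/(6·2)=2641/4024, b=Δ3−h3·(2M3+M4)/6=-1119/503
seg 4: a=-3, c=M4/2=3999/2012, d=(M5−M4)/(6·2)=-1333/4024, b=Δ4−h4·(2M4+M5)/6=-2163/1006
t_q=8 → seg 3, τ=1; S=4+-1119/503·τ+-981/503·τ²+2641/4024·τ³=1937/4024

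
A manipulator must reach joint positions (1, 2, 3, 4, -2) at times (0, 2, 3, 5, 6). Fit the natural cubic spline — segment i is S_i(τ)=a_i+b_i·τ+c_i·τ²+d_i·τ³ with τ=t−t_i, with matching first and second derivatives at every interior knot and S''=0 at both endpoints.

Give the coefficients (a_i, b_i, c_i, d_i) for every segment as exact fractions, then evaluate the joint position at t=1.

  seg 0: a=1 b=27/62 c=0 d=1/62
  seg 1: a=2 b=39/62 c=3/31 d=17/62
  seg 2: a=3 b=51/31 c=57/62 d=-185/248
  seg 3: a=4 b=-225/62 c=-441/124 d=147/124
S(1) = 45/31

Δ: Δ0=1/2, Δ1=1, Δ2=1/2, Δ3=-6
row 1: diag=6, rhs=3; c'=1/6, d'=1/2
row 2: denom=6−1·1/6=35/6; d'=(-3−1·1/2)/(35/6)=-3/5
row 3: denom=6−2·12/35=186/35; d'=(-39−2·-3/5)/(186/35)=-441/62
back: M3=-441/62
back: M2=-3/5−12/35·-441/62=57/31
back: M1=1/2−1/6·57/31=6/31
M: M0=0, M1=6/31, M2=57/31, M3=-441/62, M4=0
seg 0: a=1, c=M0/2=0, d=(M1−M0)/(6·2)=1/62, b=Δ0−h0·(2M0+M1)/6=27/62
seg 1: a=2, c=M1/2=3/31, d=(M2−M1)/(6·1)=17/62, b=Δ1−h1·(2M1+M2)/6=39/62
seg 2: a=3, c=M2/2=57/62, d=(M3−M2)/(6·2)=-185/248, b=Δ2−h2·(2M2+M3)/6=51/31
seg 3: a=4, c=M3/2=-441/124, d=(M4−M3)/(6·1)=147/124, b=Δ3−h3·(2M3+M4)/6=-225/62
t_q=1 → seg 0, τ=1; S=1+27/62·τ+0·τ²+1/62·τ³=45/31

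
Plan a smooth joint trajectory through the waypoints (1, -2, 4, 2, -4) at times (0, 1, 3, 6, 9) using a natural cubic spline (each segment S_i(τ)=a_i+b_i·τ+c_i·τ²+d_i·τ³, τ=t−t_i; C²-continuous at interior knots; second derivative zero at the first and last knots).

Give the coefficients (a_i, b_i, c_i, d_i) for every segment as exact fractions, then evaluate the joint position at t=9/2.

  seg 0: a=1 b=-1300/309 c=0 d=373/309
  seg 1: a=-2 b=-181/309 c=373/103 d=-565/618
  seg 2: a=4 b=905/309 c=-192/103 d=617/2781
  seg 3: a=2 b=-700/309 c=41/309 d=-41/2781
S(9/2) = 4077/824

Δ: Δ0=-3, Δ1=3, Δ2=-2/3, Δ3=-2
row 1: diag=6, rhs=36; c'=1/3, d'=6
row 2: denom=10−2·1/3=28/3; d'=(-22−2·6)/(28/3)=-51/14
row 3: denom=12−3·9/28=309/28; d'=(-8−3·-51/14)/(309/28)=82/309
back: M3=82/309
back: M2=-51/14−9/28·82/309=-384/103
back: M1=6−1/3·-384/103=746/103
M: M0=0, M1=746/103, M2=-384/103, M3=82/309, M4=0
seg 0: a=1, c=M0/2=0, d=(M1−M0)/(6·1)=373/309, b=Δ0−h0·(2M0+M1)/6=-1300/309
seg 1: a=-2, c=M1/2=373/103, d=(M2−M1)/(6·2)=-565/618, b=Δ1−h1·(2M1+M2)/6=-181/309
seg 2: a=4, c=M2/2=-192/103, d=(M3−M2)/(6·3)=617/2781, b=Δ2−h2·(2M2+M3)/6=905/309
seg 3: a=2, c=M3/2=41/309, d=(M4−M3)/(6·3)=-41/2781, b=Δ3−h3·(2M3+M4)/6=-700/309
t_q=9/2 → seg 2, τ=3/2; S=4+905/309·τ+-192/103·τ²+617/2781·τ³=4077/824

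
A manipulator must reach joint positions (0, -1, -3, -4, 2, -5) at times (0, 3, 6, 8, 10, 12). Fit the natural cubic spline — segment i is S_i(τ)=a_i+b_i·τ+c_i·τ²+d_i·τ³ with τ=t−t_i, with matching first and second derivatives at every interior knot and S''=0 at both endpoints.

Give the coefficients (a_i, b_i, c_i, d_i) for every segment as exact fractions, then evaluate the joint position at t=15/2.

Δ: Δ0=-1/3, Δ1=-2/3, Δ2=-1/2, Δ3=3, Δ4=-7/2
row 1: diag=12, rhs=-2; c'=1/4, d'=-1/6
row 2: denom=10−3·1/4=37/4; d'=(1−3·-1/6)/(37/4)=6/37
row 3: denom=8−2·8/37=280/37; d'=(21−2·6/37)/(280/37)=153/56
row 4: denom=8−2·37/140=523/70; d'=(-39−2·153/56)/(523/70)=-6225/1046
back: M4=-6225/1046
back: M3=153/56−37/140·-6225/1046=4503/1046
back: M2=6/37−8/37·4503/1046=-402/523
back: M1=-1/6−1/4·-402/523=40/1569
M: M0=0, M1=40/1569, M2=-402/523, M3=4503/1046, M4=-6225/1046, M5=0
seg 0: a=0, c=M0/2=0, d=(M1−M0)/(6·3)=20/14121, b=Δ0−h0·(2M0+M1)/6=-181/523
seg 1: a=-1, c=M1/2=20/1569, d=(M2−M1)/(6·3)=-623/14121, b=Δ1−h1·(2M1+M2)/6=-161/523
seg 2: a=-3, c=M2/2=-201/523, d=(M3−M2)/(6·2)=1769/4184, b=Δ2−h2·(2M2+M3)/6=-744/523
seg 3: a=-4, c=M3/2=4503/2092, d=(M4−M3)/(6·2)=-447/523, b=Δ3−h3·(2M3+M4)/6=2211/1046
seg 4: a=2, c=M4/2=-6225/2092, d=(M5−M4)/(6·2)=2075/4184, b=Δ4−h4·(2M4+M5)/6=489/1046
t_q=15/2 → seg 2, τ=3/2; S=-3+-744/523·τ+-201/523·τ²+1769/4184·τ³=-153021/33472

  seg 0: a=0 b=-181/523 c=0 d=20/14121
  seg 1: a=-1 b=-161/523 c=20/1569 d=-623/14121
  seg 2: a=-3 b=-744/523 c=-201/523 d=1769/4184
  seg 3: a=-4 b=2211/1046 c=4503/2092 d=-447/523
  seg 4: a=2 b=489/1046 c=-6225/2092 d=2075/4184
S(15/2) = -153021/33472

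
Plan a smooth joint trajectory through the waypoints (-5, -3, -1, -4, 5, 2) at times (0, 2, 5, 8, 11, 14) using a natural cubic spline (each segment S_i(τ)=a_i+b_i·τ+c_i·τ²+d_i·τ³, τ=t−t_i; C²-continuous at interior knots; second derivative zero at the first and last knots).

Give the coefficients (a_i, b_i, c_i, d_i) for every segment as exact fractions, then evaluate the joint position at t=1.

  seg 0: a=-5 b=1387/1545 c=0 d=79/3090
  seg 1: a=-3 b=1861/1545 c=79/515 d=-514/4635
  seg 2: a=-1 b=-1343/1545 c=-87/103 d=3713/13905
  seg 3: a=-4 b=1966/1545 c=2408/1545 d=-911/2781
  seg 4: a=5 b=2749/1545 c=-2147/1545 d=2147/13905
S(1) = -4199/1030

Δ: Δ0=1, Δ1=2/3, Δ2=-1, Δ3=3, Δ4=-1
row 1: diag=10, rhs=-2; c'=3/10, d'=-1/5
row 2: denom=12−3·3/10=111/10; d'=(-10−3·-1/5)/(111/10)=-94/111
row 3: denom=12−3·10/37=414/37; d'=(24−3·-94/111)/(414/37)=491/207
row 4: denom=12−3·37/138=515/46; d'=(-24−3·491/207)/(515/46)=-4294/1545
back: M4=-4294/1545
back: M3=491/207−37/138·-4294/1545=4816/1545
back: M2=-94/111−10/37·4816/1545=-174/103
back: M1=-1/5−3/10·-174/103=158/515
M: M0=0, M1=158/515, M2=-174/103, M3=4816/1545, M4=-4294/1545, M5=0
seg 0: a=-5, c=M0/2=0, d=(M1−M0)/(6·2)=79/3090, b=Δ0−h0·(2M0+M1)/6=1387/1545
seg 1: a=-3, c=M1/2=79/515, d=(M2−M1)/(6·3)=-514/4635, b=Δ1−h1·(2M1+M2)/6=1861/1545
seg 2: a=-1, c=M2/2=-87/103, d=(M3−M2)/(6·3)=3713/13905, b=Δ2−h2·(2M2+M3)/6=-1343/1545
seg 3: a=-4, c=M3/2=2408/1545, d=(M4−M3)/(6·3)=-911/2781, b=Δ3−h3·(2M3+M4)/6=1966/1545
seg 4: a=5, c=M4/2=-2147/1545, d=(M5−M4)/(6·3)=2147/13905, b=Δ4−h4·(2M4+M5)/6=2749/1545
t_q=1 → seg 0, τ=1; S=-5+1387/1545·τ+0·τ²+79/3090·τ³=-4199/1030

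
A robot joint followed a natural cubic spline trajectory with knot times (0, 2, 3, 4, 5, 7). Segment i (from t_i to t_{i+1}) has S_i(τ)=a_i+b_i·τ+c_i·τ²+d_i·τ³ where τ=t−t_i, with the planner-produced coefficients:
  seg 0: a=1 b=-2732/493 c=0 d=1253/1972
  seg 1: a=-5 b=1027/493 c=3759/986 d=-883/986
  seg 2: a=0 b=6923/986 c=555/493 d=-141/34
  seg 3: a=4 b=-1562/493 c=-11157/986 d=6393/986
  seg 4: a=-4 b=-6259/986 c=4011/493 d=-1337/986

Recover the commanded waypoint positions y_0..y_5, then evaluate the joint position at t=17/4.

y_0=1 y_1=-5 y_2=0 y_3=4 y_4=-4 y_5=5
S(17/4) = 164197/63104

y_0 = S_0(0) = a_0 = 1
y_1 = S_1(0) = a_1 = -5
y_2 = S_2(0) = a_2 = 0
y_3 = S_3(0) = a_3 = 4
y_4 = S_4(0) = a_4 = -4
y_5 = S_4(2) = 5
t_q=17/4 is in segment 3 (τ=1/4); S_3(τ)=164197/63104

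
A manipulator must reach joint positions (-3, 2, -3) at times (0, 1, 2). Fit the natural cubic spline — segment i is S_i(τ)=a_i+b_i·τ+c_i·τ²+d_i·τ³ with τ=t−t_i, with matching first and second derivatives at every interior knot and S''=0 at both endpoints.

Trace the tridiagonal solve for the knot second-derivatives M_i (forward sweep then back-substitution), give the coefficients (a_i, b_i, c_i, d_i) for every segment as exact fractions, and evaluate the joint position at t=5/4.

Δ: Δ0=5, Δ1=-5
row 1: diag=4, rhs=-60; c'=1/4, d'=-15
back: M1=-15
M: M0=0, M1=-15, M2=0
seg 0: a=-3, c=M0/2=0, d=(M1−M0)/(6·1)=-5/2, b=Δ0−h0·(2M0+M1)/6=15/2
seg 1: a=2, c=M1/2=-15/2, d=(M2−M1)/(6·1)=5/2, b=Δ1−h1·(2M1+M2)/6=0
t_q=5/4 → seg 1, τ=1/4; S=2+0·τ+-15/2·τ²+5/2·τ³=201/128

  seg 0: a=-3 b=15/2 c=0 d=-5/2
  seg 1: a=2 b=0 c=-15/2 d=5/2
S(5/4) = 201/128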